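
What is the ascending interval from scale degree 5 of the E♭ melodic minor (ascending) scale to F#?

Scale degree 5 of Eb melodic minor (ascending) is Bb.
Bb up to F#: letters B→F make it a fifth; 8 semitones makes it augmented.

augmented fifth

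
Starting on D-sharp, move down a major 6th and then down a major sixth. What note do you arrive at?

A

A major sixth down from D# is F# (letter F, 9 semitones down).
A major sixth down from F# is A (letter A, 9 semitones down).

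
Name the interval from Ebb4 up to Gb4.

major third

Counting letters E–F–G gives a third.
Ebb→Gb = 4 semitones, exactly the major third.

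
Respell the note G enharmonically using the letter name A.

G is pitch class 7. The letter A alone is pitch class 9.
To reach pitch class 7 from A requires an offset of -2 semitones, i.e. double flat: Abb.

Abb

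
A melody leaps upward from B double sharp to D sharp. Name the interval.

The letter names run B→D, a span of 2 letter steps, so the interval is some kind of third.
B## to D# is 2 semitones. A major third is 4, so 2 makes it diminished.

diminished third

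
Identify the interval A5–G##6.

Counting letters A–B–C–D–E–F–G gives a seventh.
A→G## = 12 semitones, 1 wider than the major seventh (11), so augmented.

augmented seventh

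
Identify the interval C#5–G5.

Counting letters C–D–E–F–G gives a fifth.
C#→G = 6 semitones, 1 narrower than the perfect fifth (7), so diminished.

diminished fifth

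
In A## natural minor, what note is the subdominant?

The A## natural minor scale runs A## B## C## D## E## F## G##.
Degree 4 is D##.

D##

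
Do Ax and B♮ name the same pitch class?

Yes

A## = pitch class 11 and B = pitch class 11 — the same pitch class, so they are enharmonic equivalents.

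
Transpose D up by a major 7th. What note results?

C#

D up a major seventh is C#, so the target letter is C.
From D, a major seventh is 11 semitones up: C#.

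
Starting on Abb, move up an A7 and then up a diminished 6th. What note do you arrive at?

Ebb

An augmented seventh up from Abb is G (letter G, 12 semitones up).
A diminished sixth up from G is Ebb (letter E, 7 semitones up).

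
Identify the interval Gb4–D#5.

doubly augmented fifth

Counting letters G–A–B–C–D gives a fifth.
Gb→D# = 9 semitones, 2 wider than the perfect fifth (7), so doubly augmented.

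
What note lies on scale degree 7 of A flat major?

Degree 7 takes the letter 6 steps above A, which is G.
In major, degree 7 sits 11 semitones above the tonic. Ab + 11 semitones is pitch class 7, spelled on G as G.

G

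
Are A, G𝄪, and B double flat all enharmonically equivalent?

Yes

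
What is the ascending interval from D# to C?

diminished seventh

Counting letters D–E–F–G–A–B–C gives a seventh.
D#→C = 9 semitones, 2 narrower than the major seventh (11), so diminished.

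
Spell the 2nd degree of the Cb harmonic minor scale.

Db

Degree 2 takes the letter 1 step above C, which is D.
In harmonic minor, degree 2 sits 2 semitones above the tonic. Cb + 2 semitones is pitch class 1, spelled on D as Db.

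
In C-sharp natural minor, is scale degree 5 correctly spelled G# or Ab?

Each scale degree takes a distinct letter name. Degree 5 of a scale on C must use the letter G.
G# and Ab are enharmonically the same pitch, but only G# uses the letter G, so it is the correct spelling here.

G#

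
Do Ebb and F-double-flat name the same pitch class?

Two spellings are enharmonically equivalent only if they share a pitch class.
Here Ebb → 2, Fbb → 3; 2 ≠ 3, so they are not.

No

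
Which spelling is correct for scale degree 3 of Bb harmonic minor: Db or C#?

Db

Each scale degree takes a distinct letter name. Degree 3 of a scale on B must use the letter D.
Db and C# are enharmonically the same pitch, but only Db uses the letter D, so it is the correct spelling here.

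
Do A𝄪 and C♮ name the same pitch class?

No

A## is pitch class 11; C is pitch class 0.
The pitch classes differ (11 vs. 0), so they are not enharmonic equivalents.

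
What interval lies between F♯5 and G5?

minor second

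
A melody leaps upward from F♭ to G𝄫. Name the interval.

minor second

Counting letters F–G gives a second.
Fb→Gbb = 1 semitone, 1 narrower than the major second (2), so minor.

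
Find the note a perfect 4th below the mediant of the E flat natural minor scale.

Db

The mediant of Eb natural minor is Gb.
A perfect fourth (5 semitones) below Gb lands on the letter D, giving Db.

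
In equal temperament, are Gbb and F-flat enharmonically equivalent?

Two spellings are enharmonically equivalent only if they share a pitch class.
Here Gbb → 5, Fb → 4; 4 ≠ 5, so they are not.

No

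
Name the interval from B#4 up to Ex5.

Counting letters B–C–D–E gives a fourth.
B#→E## = 6 semitones, 1 wider than the perfect fourth (5), so augmented.

augmented fourth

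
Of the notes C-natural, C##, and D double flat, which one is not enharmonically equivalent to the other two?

In 12-tone equal temperament, enharmonic equivalents share a pitch class. C is pitch class 0; C## is pitch class 2; Dbb is pitch class 0.
C and Dbb share pitch class 0, while C## is pitch class 2.

C##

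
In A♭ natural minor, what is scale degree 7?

Gb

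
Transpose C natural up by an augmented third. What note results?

A third above C lands on the letter E.
An augmented third spans 5 semitones, so C moves to pitch class 5. On the letter E that is E#.

E#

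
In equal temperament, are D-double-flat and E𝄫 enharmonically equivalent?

Dbb is pitch class 0; Ebb is pitch class 2.
The pitch classes differ (0 vs. 2), so they are not enharmonic equivalents.

No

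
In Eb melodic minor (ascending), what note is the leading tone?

The Eb melodic minor (ascending) scale runs Eb F Gb Ab Bb C D.
Degree 7 is D.

D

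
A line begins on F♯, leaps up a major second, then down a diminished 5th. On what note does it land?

A major second up from F# is G# (letter G, 2 semitones up).
A diminished fifth down from G# is C## (letter C, 6 semitones down).

C##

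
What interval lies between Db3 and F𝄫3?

diminished third

Counting letters D–E–F gives a third.
Db→Fbb = 2 semitones, 2 narrower than the major third (4), so diminished.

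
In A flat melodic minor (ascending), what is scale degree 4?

The Ab melodic minor (ascending) scale runs Ab Bb Cb Db Eb F G.
Degree 4 is Db.

Db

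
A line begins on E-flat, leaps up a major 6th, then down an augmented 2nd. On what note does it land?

A major sixth up from Eb is C (letter C, 9 semitones up).
An augmented second down from C is Bbb (letter B, 3 semitones down).

Bbb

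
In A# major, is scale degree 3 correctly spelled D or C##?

C##

Each scale degree takes a distinct letter name. Degree 3 of a scale on A must use the letter C.
C## and D are enharmonically the same pitch, but only C## uses the letter C, so it is the correct spelling here.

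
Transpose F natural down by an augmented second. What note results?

A second below F lands on the letter E.
An augmented second spans 3 semitones, so F moves to pitch class 2. On the letter E that is Ebb.

Ebb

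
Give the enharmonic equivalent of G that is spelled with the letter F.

F##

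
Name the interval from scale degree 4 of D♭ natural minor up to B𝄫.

minor third

Scale degree 4 of Db natural minor is Gb.
Gb up to Bbb: letters G→B make it a third; 3 semitones makes it minor.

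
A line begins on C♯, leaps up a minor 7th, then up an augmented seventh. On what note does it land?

A##

A minor seventh up from C# is B (letter B, 10 semitones up).
An augmented seventh up from B is A## (letter A, 12 semitones up).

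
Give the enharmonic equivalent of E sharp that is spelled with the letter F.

F

E# is pitch class 5. The letter F alone is pitch class 5.
Pitch class 5 on F needs no accidental: F.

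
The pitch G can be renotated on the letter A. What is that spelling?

G is pitch class 7. The letter A alone is pitch class 9.
To reach pitch class 7 from A requires an offset of -2 semitones, i.e. double flat: Abb.

Abb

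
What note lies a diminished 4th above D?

A fourth above D lands on the letter G.
A diminished fourth spans 4 semitones, so D moves to pitch class 6. On the letter G that is Gb.

Gb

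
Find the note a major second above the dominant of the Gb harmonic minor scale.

Eb

The dominant of Gb harmonic minor is Db.
A major second (2 semitones) above Db lands on the letter E, giving Eb.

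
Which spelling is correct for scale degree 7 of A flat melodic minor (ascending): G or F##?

Each scale degree takes a distinct letter name. Degree 7 of a scale on A must use the letter G.
G and F## are enharmonically the same pitch, but only G uses the letter G, so it is the correct spelling here.

G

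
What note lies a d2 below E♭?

D#

A second below E lands on the letter D.
A diminished second spans 0 semitones, so Eb moves to pitch class 3. On the letter D that is D#.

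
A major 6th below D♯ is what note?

D down a major sixth is F, so the target letter is F.
From D#, a major sixth is 9 semitones down: F#.

F#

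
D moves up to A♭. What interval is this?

diminished fifth

The letter names run D→A, a span of 4 letter steps, so the interval is some kind of fifth.
D to Ab is 6 semitones. A perfect fifth is 7, so 6 makes it diminished.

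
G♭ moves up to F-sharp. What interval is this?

augmented seventh

The letter names run G→F, a span of 6 letter steps, so the interval is some kind of seventh.
Gb to F# is 12 semitones. A major seventh is 11, so 12 makes it augmented.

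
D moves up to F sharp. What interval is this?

major third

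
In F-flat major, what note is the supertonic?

Degree 2 takes the letter 1 step above F, which is G.
In major, degree 2 sits 2 semitones above the tonic. Fb + 2 semitones is pitch class 6, spelled on G as Gb.

Gb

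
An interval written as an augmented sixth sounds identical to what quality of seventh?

minor

An augmented sixth spans 10 semitones.
A seventh spanning 10 semitones is minor (the major seventh is 11).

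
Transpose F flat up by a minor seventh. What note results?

A seventh above F lands on the letter E.
A minor seventh spans 10 semitones, so Fb moves to pitch class 2. On the letter E that is Ebb.

Ebb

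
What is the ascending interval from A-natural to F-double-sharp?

The letter names run A→F, a span of 5 letter steps, so the interval is some kind of sixth.
A to F## is 10 semitones. A major sixth is 9, so 10 makes it augmented.

augmented sixth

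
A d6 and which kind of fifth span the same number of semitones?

perfect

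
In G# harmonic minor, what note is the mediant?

B

The G# harmonic minor scale runs G# A# B C# D# E F##.
Degree 3 is B.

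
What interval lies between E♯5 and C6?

diminished sixth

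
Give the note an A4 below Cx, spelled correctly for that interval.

C down a perfect fourth is G, so the target letter is G.
From C##, an augmented fourth is 6 semitones down: G#.

G#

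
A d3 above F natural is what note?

Abb

F up a major third is A, so the target letter is A.
From F, a diminished third is 2 semitones up: Abb.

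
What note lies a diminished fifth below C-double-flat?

Fb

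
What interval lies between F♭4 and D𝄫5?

minor sixth

The letter names run F→D, a span of 5 letter steps, so the interval is some kind of sixth.
Fb to Dbb is 8 semitones. A major sixth is 9, so 8 makes it minor.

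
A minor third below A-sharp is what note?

F##

A down a major third is F, so the target letter is F.
From A#, a minor third is 3 semitones down: F##.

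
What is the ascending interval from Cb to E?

augmented third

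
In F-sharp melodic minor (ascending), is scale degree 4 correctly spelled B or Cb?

B

Each scale degree takes a distinct letter name. Degree 4 of a scale on F must use the letter B.
B and Cb are enharmonically the same pitch, but only B uses the letter B, so it is the correct spelling here.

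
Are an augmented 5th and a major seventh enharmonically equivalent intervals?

No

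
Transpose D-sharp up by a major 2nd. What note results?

E#

A second above D lands on the letter E.
A major second spans 2 semitones, so D# moves to pitch class 5. On the letter E that is E#.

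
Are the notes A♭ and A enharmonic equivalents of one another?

No

Ab is pitch class 8; A is pitch class 9.
The pitch classes differ (8 vs. 9), so they are not enharmonic equivalents.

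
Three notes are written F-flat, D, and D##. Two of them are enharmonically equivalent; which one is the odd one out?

In 12-tone equal temperament, enharmonic equivalents share a pitch class. Fb is pitch class 4; D is pitch class 2; D## is pitch class 4.
Fb and D## share pitch class 4, while D is pitch class 2.

D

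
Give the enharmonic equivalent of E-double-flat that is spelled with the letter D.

D

Ebb is pitch class 2. The letter D alone is pitch class 2.
Pitch class 2 on D needs no accidental: D.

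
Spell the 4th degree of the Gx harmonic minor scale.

Degree 4 takes the letter 3 steps above G, which is C.
In harmonic minor, degree 4 sits 5 semitones above the tonic. G## + 5 semitones is pitch class 2, spelled on C as C##.

C##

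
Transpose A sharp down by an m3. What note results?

A down a major third is F, so the target letter is F.
From A#, a minor third is 3 semitones down: F##.

F##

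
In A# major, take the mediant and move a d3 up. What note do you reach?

The mediant of A# major is C##.
A diminished third (2 semitones) above C## lands on the letter E, giving E.

E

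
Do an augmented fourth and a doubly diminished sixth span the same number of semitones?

Yes

An augmented fourth spans 6 semitones; a doubly diminished sixth spans 6.
They are enharmonically equivalent.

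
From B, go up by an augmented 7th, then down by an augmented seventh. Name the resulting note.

An augmented seventh up from B is A## (letter A, 12 semitones up).
An augmented seventh down from A## is B (letter B, 12 semitones down).

B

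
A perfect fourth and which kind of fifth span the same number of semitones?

doubly diminished

A perfect fourth spans 5 semitones.
A fifth spanning 5 semitones is doubly diminished (the perfect fifth is 7).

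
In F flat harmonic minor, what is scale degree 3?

The Fb harmonic minor scale runs Fb Gb Abb Bbb Cb Dbb Eb.
Degree 3 is Abb.

Abb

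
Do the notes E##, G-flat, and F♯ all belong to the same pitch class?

Yes

E## = pitch class 6 and Gb = pitch class 6 and F# = pitch class 6 — the same pitch class, so they are enharmonic equivalents.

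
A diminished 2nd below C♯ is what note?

C down a major second is Bb, so the target letter is B.
From C#, a diminished second is 0 semitones down: B##.

B##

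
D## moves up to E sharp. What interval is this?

minor second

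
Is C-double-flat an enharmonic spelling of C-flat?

No

Two spellings are enharmonically equivalent only if they share a pitch class.
Here Cbb → 10, Cb → 11; 10 ≠ 11, so they are not.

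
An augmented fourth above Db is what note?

G

A fourth above D lands on the letter G.
An augmented fourth spans 6 semitones, so Db moves to pitch class 7. On the letter G that is G.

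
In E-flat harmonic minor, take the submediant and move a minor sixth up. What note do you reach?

Abb

The submediant of Eb harmonic minor is Cb.
A minor sixth (8 semitones) above Cb lands on the letter A, giving Abb.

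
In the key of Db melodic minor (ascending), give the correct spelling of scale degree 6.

Degree 6 takes the letter 5 steps above D, which is B.
In melodic minor (ascending), degree 6 sits 9 semitones above the tonic. Db + 9 semitones is pitch class 10, spelled on B as Bb.

Bb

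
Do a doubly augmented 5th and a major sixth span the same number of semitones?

Yes

A doubly augmented fifth spans 9 semitones; a major sixth spans 9.
They are enharmonically equivalent.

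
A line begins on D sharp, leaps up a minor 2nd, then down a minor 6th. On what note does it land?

A minor second up from D# is E (letter E, 1 semitone up).
A minor sixth down from E is G# (letter G, 8 semitones down).

G#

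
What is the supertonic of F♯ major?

The F# major scale runs F# G# A# B C# D# E#.
Degree 2 is G#.

G#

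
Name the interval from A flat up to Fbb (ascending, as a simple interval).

diminished sixth

The letter names run A→F, a span of 5 letter steps, so the interval is some kind of sixth.
Ab to Fbb is 7 semitones. A major sixth is 9, so 7 makes it diminished.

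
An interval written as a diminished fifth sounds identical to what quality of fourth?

augmented

A diminished fifth spans 6 semitones.
A fourth spanning 6 semitones is augmented (the perfect fourth is 5).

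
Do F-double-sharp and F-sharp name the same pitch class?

No

Two spellings are enharmonically equivalent only if they share a pitch class.
Here F## → 7, F# → 6; 6 ≠ 7, so they are not.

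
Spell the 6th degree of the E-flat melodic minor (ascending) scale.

C

The Eb melodic minor (ascending) scale runs Eb F Gb Ab Bb C D.
Degree 6 is C.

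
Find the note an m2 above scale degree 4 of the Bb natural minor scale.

Scale degree 4 of Bb natural minor is Eb.
A minor second (1 semitone) above Eb lands on the letter F, giving Fb.

Fb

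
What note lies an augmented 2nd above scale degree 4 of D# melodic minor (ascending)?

Scale degree 4 of D# melodic minor (ascending) is G#.
An augmented second (3 semitones) above G# lands on the letter A, giving A##.

A##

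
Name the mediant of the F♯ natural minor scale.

A

The F# natural minor scale runs F# G# A B C# D E.
Degree 3 is A.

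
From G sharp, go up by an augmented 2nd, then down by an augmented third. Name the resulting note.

An augmented second up from G# is A## (letter A, 3 semitones up).
An augmented third down from A## is F# (letter F, 5 semitones down).

F#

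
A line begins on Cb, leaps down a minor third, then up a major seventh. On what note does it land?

A minor third down from Cb is Ab (letter A, 3 semitones down).
A major seventh up from Ab is G (letter G, 11 semitones up).

G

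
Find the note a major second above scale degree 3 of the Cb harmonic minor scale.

Fb

Scale degree 3 of Cb harmonic minor is Ebb.
A major second (2 semitones) above Ebb lands on the letter F, giving Fb.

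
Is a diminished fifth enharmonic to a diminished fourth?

A diminished fifth spans 6 semitones; a diminished fourth spans 4.
The spans differ, so they are not enharmonic equivalents.

No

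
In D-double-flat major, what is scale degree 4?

Gbb

Degree 4 takes the letter 3 steps above D, which is G.
In major, degree 4 sits 5 semitones above the tonic. Dbb + 5 semitones is pitch class 5, spelled on G as Gbb.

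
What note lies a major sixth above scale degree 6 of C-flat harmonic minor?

Scale degree 6 of Cb harmonic minor is Abb.
A major sixth (9 semitones) above Abb lands on the letter F, giving Fb.

Fb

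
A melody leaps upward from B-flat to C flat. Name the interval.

minor second

Counting letters B–C gives a second.
Bb→Cb = 1 semitone, 1 narrower than the major second (2), so minor.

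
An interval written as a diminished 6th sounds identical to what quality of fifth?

perfect

A diminished sixth spans 7 semitones.
A fifth spanning 7 semitones is perfect (the perfect fifth is 7).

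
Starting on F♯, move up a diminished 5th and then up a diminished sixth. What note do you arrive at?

Abb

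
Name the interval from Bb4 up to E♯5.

doubly augmented fourth

The letter names run B→E, a span of 3 letter steps, so the interval is some kind of fourth.
Bb to E# is 7 semitones. A perfect fourth is 5, so 7 makes it doubly augmented.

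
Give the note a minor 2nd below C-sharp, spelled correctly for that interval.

A second below C lands on the letter B.
A minor second spans 1 semitone, so C# moves to pitch class 0. On the letter B that is B#.

B#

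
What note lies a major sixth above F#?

D#

A sixth above F lands on the letter D.
A major sixth spans 9 semitones, so F# moves to pitch class 3. On the letter D that is D#.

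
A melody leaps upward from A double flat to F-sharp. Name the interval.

doubly augmented sixth

The letter names run A→F, a span of 5 letter steps, so the interval is some kind of sixth.
Abb to F# is 11 semitones. A major sixth is 9, so 11 makes it doubly augmented.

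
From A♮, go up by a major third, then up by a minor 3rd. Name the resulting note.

A major third up from A is C# (letter C, 4 semitones up).
A minor third up from C# is E (letter E, 3 semitones up).

E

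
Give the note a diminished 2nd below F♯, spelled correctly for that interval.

E##

F down a major second is Eb, so the target letter is E.
From F#, a diminished second is 0 semitones down: E##.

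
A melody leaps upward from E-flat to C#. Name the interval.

augmented sixth

Counting letters E–F–G–A–B–C gives a sixth.
Eb→C# = 10 semitones, 1 wider than the major sixth (9), so augmented.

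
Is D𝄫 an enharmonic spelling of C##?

Dbb is pitch class 0; C## is pitch class 2.
The pitch classes differ (0 vs. 2), so they are not enharmonic equivalents.

No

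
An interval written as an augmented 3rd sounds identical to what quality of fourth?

perfect

An augmented third spans 5 semitones.
A fourth spanning 5 semitones is perfect (the perfect fourth is 5).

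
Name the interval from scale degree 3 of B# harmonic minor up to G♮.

Scale degree 3 of B# harmonic minor is D#.
D# up to G: letters D→G make it a fourth; 4 semitones makes it diminished.

diminished fourth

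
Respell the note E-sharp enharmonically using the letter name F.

F

E# is pitch class 5. The letter F alone is pitch class 5.
Pitch class 5 on F needs no accidental: F.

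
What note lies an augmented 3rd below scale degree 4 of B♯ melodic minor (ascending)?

C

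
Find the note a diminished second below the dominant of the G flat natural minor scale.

The dominant of Gb natural minor is Db.
A diminished second (0 semitones) below Db lands on the letter C, giving C#.

C#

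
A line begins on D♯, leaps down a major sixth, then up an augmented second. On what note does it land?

A major sixth down from D# is F# (letter F, 9 semitones down).
An augmented second up from F# is G## (letter G, 3 semitones up).

G##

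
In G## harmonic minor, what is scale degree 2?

Degree 2 takes the letter 1 step above G, which is A.
In harmonic minor, degree 2 sits 2 semitones above the tonic. G## + 2 semitones is pitch class 11, spelled on A as A##.

A##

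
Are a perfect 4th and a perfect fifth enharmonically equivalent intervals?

A perfect fourth spans 5 semitones; a perfect fifth spans 7.
The spans differ, so they are not enharmonic equivalents.

No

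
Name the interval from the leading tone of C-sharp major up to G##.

The leading tone of C# major is B#.
B# up to G##: letters B→G make it a sixth; 9 semitones makes it major.

major sixth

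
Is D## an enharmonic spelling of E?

D## is pitch class 4; E is pitch class 4.
All spellings map to pitch class 4, so they are enharmonically equivalent.

Yes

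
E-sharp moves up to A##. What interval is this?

Counting letters E–F–G–A gives a fourth.
E#→A## = 6 semitones, 1 wider than the perfect fourth (5), so augmented.

augmented fourth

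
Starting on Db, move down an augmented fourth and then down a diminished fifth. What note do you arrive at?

An augmented fourth down from Db is Abb (letter A, 6 semitones down).
A diminished fifth down from Abb is Db (letter D, 6 semitones down).

Db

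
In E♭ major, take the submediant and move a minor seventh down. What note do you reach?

D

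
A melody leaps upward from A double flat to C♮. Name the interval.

augmented third

Counting letters A–B–C gives a third.
Abb→C = 5 semitones, 1 wider than the major third (4), so augmented.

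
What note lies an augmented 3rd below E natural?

Cb

A third below E lands on the letter C.
An augmented third spans 5 semitones, so E moves to pitch class 11. On the letter C that is Cb.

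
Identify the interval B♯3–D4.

diminished third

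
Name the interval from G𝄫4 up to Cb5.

augmented fourth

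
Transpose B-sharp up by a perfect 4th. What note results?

E#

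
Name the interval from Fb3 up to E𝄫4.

minor seventh

The letter names run F→E, a span of 6 letter steps, so the interval is some kind of seventh.
Fb to Ebb is 10 semitones. A major seventh is 11, so 10 makes it minor.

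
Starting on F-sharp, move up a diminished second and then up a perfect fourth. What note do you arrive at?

Cb

A diminished second up from F# is Gb (letter G, 0 semitones up).
A perfect fourth up from Gb is Cb (letter C, 5 semitones up).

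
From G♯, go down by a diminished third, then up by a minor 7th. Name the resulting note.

D##

A diminished third down from G# is E## (letter E, 2 semitones down).
A minor seventh up from E## is D## (letter D, 10 semitones up).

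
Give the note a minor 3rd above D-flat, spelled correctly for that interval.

A third above D lands on the letter F.
A minor third spans 3 semitones, so Db moves to pitch class 4. On the letter F that is Fb.

Fb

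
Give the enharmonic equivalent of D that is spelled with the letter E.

Ebb

Plain E sits 2 semitones above D, so on the letter E the same pitch needs a double flat: Ebb.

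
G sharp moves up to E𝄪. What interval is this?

augmented sixth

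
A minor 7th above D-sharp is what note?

A seventh above D lands on the letter C.
A minor seventh spans 10 semitones, so D# moves to pitch class 1. On the letter C that is C#.

C#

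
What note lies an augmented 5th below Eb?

Abb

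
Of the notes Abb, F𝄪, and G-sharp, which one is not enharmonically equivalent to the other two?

G#

In 12-tone equal temperament, enharmonic equivalents share a pitch class. Abb is pitch class 7; F## is pitch class 7; G# is pitch class 8.
Abb and F## share pitch class 7, while G# is pitch class 8.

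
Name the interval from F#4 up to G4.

minor second

Counting letters F–G gives a second.
F#→G = 1 semitone, 1 narrower than the major second (2), so minor.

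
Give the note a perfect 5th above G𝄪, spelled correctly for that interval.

A fifth above G lands on the letter D.
A perfect fifth spans 7 semitones, so G## moves to pitch class 4. On the letter D that is D##.

D##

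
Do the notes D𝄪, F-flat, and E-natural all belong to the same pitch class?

D## = pitch class 4 and Fb = pitch class 4 and E = pitch class 4 — the same pitch class, so they are enharmonic equivalents.

Yes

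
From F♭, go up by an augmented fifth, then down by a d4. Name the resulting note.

G#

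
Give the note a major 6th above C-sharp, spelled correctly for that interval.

A sixth above C lands on the letter A.
A major sixth spans 9 semitones, so C# moves to pitch class 10. On the letter A that is A#.

A#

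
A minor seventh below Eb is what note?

F

E down a major seventh is F, so the target letter is F.
From Eb, a minor seventh is 10 semitones down: F.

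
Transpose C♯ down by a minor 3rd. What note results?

A third below C lands on the letter A.
A minor third spans 3 semitones, so C# moves to pitch class 10. On the letter A that is A#.

A#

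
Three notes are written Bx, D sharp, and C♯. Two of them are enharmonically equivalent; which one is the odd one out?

D#

In 12-tone equal temperament, enharmonic equivalents share a pitch class. B## is pitch class 1; D# is pitch class 3; C# is pitch class 1.
B## and C# share pitch class 1, while D# is pitch class 3.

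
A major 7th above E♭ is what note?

D

E up a major seventh is D#, so the target letter is D.
From Eb, a major seventh is 11 semitones up: D.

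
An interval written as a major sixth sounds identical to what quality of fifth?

A major sixth spans 9 semitones.
A fifth spanning 9 semitones is doubly augmented (the perfect fifth is 7).

doubly augmented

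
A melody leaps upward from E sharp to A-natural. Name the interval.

diminished fourth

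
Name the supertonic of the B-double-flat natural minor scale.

Cb

The Bbb natural minor scale runs Bbb Cb Dbb Ebb Fb Gbb Abb.
Degree 2 is Cb.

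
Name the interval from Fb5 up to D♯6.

The letter names run F→D, a span of 5 letter steps, so the interval is some kind of sixth.
Fb to D# is 11 semitones. A major sixth is 9, so 11 makes it doubly augmented.

doubly augmented sixth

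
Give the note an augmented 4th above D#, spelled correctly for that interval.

A fourth above D lands on the letter G.
An augmented fourth spans 6 semitones, so D# moves to pitch class 9. On the letter G that is G##.

G##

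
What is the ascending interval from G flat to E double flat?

Counting letters G–A–B–C–D–E gives a sixth.
Gb→Ebb = 8 semitones, 1 narrower than the major sixth (9), so minor.

minor sixth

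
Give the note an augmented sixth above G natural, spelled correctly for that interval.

E#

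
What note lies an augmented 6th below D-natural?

A sixth below D lands on the letter F.
An augmented sixth spans 10 semitones, so D moves to pitch class 4. On the letter F that is Fb.

Fb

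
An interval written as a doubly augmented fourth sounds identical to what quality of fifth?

perfect

A doubly augmented fourth spans 7 semitones.
A fifth spanning 7 semitones is perfect (the perfect fifth is 7).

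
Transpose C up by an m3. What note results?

Eb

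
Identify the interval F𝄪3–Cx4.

The letter names run F→C, a span of 4 letter steps, so the interval is some kind of fifth.
F## to C## is 7 semitones. A perfect fifth is 7, so 7 makes it perfect.

perfect fifth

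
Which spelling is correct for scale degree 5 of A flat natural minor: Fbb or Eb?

Eb

Each scale degree takes a distinct letter name. Degree 5 of a scale on A must use the letter E.
Eb and Fbb are enharmonically the same pitch, but only Eb uses the letter E, so it is the correct spelling here.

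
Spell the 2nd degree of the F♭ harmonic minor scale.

Degree 2 takes the letter 1 step above F, which is G.
In harmonic minor, degree 2 sits 2 semitones above the tonic. Fb + 2 semitones is pitch class 6, spelled on G as Gb.

Gb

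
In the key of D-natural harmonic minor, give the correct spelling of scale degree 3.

The D harmonic minor scale runs D E F G A Bb C#.
Degree 3 is F.

F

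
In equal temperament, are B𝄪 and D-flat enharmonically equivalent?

B## is pitch class 1; Db is pitch class 1.
All spellings map to pitch class 1, so they are enharmonically equivalent.

Yes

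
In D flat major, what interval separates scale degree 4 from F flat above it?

Scale degree 4 of Db major is Gb.
Gb up to Fb: letters G→F make it a seventh; 10 semitones makes it minor.

minor seventh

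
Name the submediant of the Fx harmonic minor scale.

D#

Degree 6 takes the letter 5 steps above F, which is D.
In harmonic minor, degree 6 sits 8 semitones above the tonic. F## + 8 semitones is pitch class 3, spelled on D as D#.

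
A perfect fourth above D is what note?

G

D up a perfect fourth is G, so the target letter is G.
From D, a perfect fourth is 5 semitones up: G.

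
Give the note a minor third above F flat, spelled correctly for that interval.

Abb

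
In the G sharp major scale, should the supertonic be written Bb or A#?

A#

Each scale degree takes a distinct letter name. Degree 2 of a scale on G must use the letter A.
A# and Bb are enharmonically the same pitch, but only A# uses the letter A, so it is the correct spelling here.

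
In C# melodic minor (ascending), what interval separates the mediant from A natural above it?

perfect fourth

The mediant of C# melodic minor (ascending) is E.
E up to A: letters E→A make it a fourth; 5 semitones makes it perfect.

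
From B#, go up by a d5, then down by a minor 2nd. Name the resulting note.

E#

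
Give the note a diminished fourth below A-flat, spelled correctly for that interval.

A down a perfect fourth is E, so the target letter is E.
From Ab, a diminished fourth is 4 semitones down: E.

E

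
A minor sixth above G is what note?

Eb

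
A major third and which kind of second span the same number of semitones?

A major third spans 4 semitones.
A second spanning 4 semitones is doubly augmented (the major second is 2).

doubly augmented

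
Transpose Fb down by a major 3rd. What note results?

Dbb

F down a major third is Db, so the target letter is D.
From Fb, a major third is 4 semitones down: Dbb.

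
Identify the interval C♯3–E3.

minor third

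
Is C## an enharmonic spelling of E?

Two spellings are enharmonically equivalent only if they share a pitch class.
Here C## → 2, E → 4; 2 ≠ 4, so they are not.

No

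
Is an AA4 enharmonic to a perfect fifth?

A doubly augmented fourth spans 7 semitones; a perfect fifth spans 7.
They are enharmonically equivalent.

Yes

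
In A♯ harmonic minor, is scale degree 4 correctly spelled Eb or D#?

Each scale degree takes a distinct letter name. Degree 4 of a scale on A must use the letter D.
D# and Eb are enharmonically the same pitch, but only D# uses the letter D, so it is the correct spelling here.

D#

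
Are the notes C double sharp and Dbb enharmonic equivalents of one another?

No

Two spellings are enharmonically equivalent only if they share a pitch class.
Here C## → 2, Dbb → 0; 0 ≠ 2, so they are not.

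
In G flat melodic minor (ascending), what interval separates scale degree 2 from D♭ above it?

Scale degree 2 of Gb melodic minor (ascending) is Ab.
Ab up to Db: letters A→D make it a fourth; 5 semitones makes it perfect.

perfect fourth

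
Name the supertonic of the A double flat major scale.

The Abb major scale runs Abb Bbb Cb Dbb Ebb Fb Gb.
Degree 2 is Bbb.

Bbb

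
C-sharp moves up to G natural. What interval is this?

diminished fifth

Counting letters C–D–E–F–G gives a fifth.
C#→G = 6 semitones, 1 narrower than the perfect fifth (7), so diminished.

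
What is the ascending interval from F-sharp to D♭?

diminished sixth

The letter names run F→D, a span of 5 letter steps, so the interval is some kind of sixth.
F# to Db is 7 semitones. A major sixth is 9, so 7 makes it diminished.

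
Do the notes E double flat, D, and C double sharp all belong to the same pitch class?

Ebb = pitch class 2 and D = pitch class 2 and C## = pitch class 2 — the same pitch class, so they are enharmonic equivalents.

Yes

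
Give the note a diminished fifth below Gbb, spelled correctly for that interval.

Cb

A fifth below G lands on the letter C.
A diminished fifth spans 6 semitones, so Gbb moves to pitch class 11. On the letter C that is Cb.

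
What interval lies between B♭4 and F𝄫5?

doubly diminished fifth

The letter names run B→F, a span of 4 letter steps, so the interval is some kind of fifth.
Bb to Fbb is 5 semitones. A perfect fifth is 7, so 5 makes it doubly diminished.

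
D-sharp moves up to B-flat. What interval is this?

diminished sixth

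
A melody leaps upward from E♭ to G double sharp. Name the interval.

doubly augmented third

Counting letters E–F–G gives a third.
Eb→G## = 6 semitones, 2 wider than the major third (4), so doubly augmented.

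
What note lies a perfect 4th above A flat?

A fourth above A lands on the letter D.
A perfect fourth spans 5 semitones, so Ab moves to pitch class 1. On the letter D that is Db.

Db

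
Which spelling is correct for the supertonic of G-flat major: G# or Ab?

Ab

Each scale degree takes a distinct letter name. Degree 2 of a scale on G must use the letter A.
Ab and G# are enharmonically the same pitch, but only Ab uses the letter A, so it is the correct spelling here.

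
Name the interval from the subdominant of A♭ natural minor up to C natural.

major seventh

The subdominant of Ab natural minor is Db.
Db up to C: letters D→C make it a seventh; 11 semitones makes it major.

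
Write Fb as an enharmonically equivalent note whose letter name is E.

Plain E sits at the same pitch as Fb, so on the letter E the same pitch needs a natural: E.

E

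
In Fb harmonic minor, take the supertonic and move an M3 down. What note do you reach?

The supertonic of Fb harmonic minor is Gb.
A major third (4 semitones) below Gb lands on the letter E, giving Ebb.

Ebb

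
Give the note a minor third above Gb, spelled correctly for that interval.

Bbb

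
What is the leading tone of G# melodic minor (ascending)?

Degree 7 takes the letter 6 steps above G, which is F.
In melodic minor (ascending), degree 7 sits 11 semitones above the tonic. G# + 11 semitones is pitch class 7, spelled on F as F##.

F##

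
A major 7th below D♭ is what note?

Ebb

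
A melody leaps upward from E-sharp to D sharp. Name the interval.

minor seventh

Counting letters E–F–G–A–B–C–D gives a seventh.
E#→D# = 10 semitones, 1 narrower than the major seventh (11), so minor.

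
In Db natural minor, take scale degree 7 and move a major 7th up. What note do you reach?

Scale degree 7 of Db natural minor is Cb.
A major seventh (11 semitones) above Cb lands on the letter B, giving Bb.

Bb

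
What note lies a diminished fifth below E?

E down a perfect fifth is A, so the target letter is A.
From E, a diminished fifth is 6 semitones down: A#.

A#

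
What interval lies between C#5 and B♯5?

The letter names run C→B, a span of 6 letter steps, so the interval is some kind of seventh.
C# to B# is 11 semitones. A major seventh is 11, so 11 makes it major.

major seventh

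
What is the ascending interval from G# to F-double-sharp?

major seventh

The letter names run G→F, a span of 6 letter steps, so the interval is some kind of seventh.
G# to F## is 11 semitones. A major seventh is 11, so 11 makes it major.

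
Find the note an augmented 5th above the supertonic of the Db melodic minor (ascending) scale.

B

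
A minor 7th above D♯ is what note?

A seventh above D lands on the letter C.
A minor seventh spans 10 semitones, so D# moves to pitch class 1. On the letter C that is C#.

C#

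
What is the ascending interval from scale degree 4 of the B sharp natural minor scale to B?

Scale degree 4 of B# natural minor is E#.
E# up to B: letters E→B make it a fifth; 6 semitones makes it diminished.

diminished fifth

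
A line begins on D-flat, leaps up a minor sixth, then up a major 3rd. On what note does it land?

A minor sixth up from Db is Bbb (letter B, 8 semitones up).
A major third up from Bbb is Db (letter D, 4 semitones up).

Db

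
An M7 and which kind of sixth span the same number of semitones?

doubly augmented

A major seventh spans 11 semitones.
A sixth spanning 11 semitones is doubly augmented (the major sixth is 9).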